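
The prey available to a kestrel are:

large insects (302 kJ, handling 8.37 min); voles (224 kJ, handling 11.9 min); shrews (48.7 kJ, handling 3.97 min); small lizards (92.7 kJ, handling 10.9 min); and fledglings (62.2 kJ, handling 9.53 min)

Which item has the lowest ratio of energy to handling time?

In descending order of E/h:
large insects: 302/8.37 = 36.1 kJ/min
voles: 224/11.9 = 18.8 kJ/min
shrews: 48.7/3.97 = 12.3 kJ/min
small lizards: 92.7/10.9 = 8.5 kJ/min
fledglings: 62.2/9.53 = 6.53 kJ/min

fledglings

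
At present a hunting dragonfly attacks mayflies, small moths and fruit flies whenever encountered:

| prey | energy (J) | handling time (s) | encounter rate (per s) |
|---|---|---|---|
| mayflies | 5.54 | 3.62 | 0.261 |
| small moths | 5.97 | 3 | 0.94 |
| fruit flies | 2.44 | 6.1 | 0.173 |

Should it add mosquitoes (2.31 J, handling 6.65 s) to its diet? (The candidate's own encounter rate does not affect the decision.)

Current rate: (0.261×5.54 + 0.94×5.97 + 0.173×2.44)/(1 + 0.261×3.62 + 0.94×3 + 0.173×6.1) = 1.285 J/s.
mosquitoes: E/h = 2.31/6.65 = 0.3474 J/s.
0.3474 < 1.285, so adding mosquitoes would lower the average — exclude it.

No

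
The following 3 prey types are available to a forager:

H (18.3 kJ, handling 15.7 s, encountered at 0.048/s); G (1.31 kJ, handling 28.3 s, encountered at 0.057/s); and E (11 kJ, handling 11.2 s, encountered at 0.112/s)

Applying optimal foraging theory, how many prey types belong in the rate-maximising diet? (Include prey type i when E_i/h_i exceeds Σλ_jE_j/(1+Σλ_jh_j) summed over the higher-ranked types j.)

2

E/h in descending order: H 1.17, E 0.982, G 0.0463 kJ/s. The optimal diet is the largest prefix of this list for which every included type satisfies E_i/h_i > R on the types above it.
Rate on top 1: 0.5009. E: 0.982 > 0.5009 → include.
Rate on top 2: 0.7016. G: 0.0463 < 0.7016 → exclude; stop.
Optimal diet: H, E — 2 of 3 types.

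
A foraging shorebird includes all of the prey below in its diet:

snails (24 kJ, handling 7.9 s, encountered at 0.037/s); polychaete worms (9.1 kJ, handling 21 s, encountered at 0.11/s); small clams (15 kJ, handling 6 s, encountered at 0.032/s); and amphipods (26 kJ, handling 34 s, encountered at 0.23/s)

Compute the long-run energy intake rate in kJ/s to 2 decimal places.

0.72 kJ/s

Energy encountered per unit search time: 0.037×24 + 0.11×9.1 + 0.032×15 + 0.23×26 = 8.349 kJ/s.
Handling time per unit search time: 0.037×7.9 + 0.11×21 + 0.032×6 + 0.23×34 = 10.61.
Rate = 8.349/(1 + 10.61) = 0.7189 kJ/s.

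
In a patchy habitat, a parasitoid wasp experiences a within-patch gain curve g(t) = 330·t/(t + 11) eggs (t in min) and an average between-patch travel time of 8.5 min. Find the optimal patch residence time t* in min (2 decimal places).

Maximise g(t)/(T+t): set derivative to zero → g'(t)(T+t) = g(t).
g'(t) = 330·11/(t + 11)². Setting 330·11/(t+11)² = 330t/[(t+11)(8.5+t)] gives 11(8.5+t) = t(t+11), so t² = 11×8.5 = 93.5.
t* = √93.5 = 9.67 min.

9.67 min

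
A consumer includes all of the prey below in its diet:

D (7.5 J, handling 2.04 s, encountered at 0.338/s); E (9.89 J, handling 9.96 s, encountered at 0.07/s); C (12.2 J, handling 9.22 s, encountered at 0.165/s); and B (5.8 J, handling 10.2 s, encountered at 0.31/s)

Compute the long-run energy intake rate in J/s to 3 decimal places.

0.996 J/s

R = (0.338×7.5 + 0.07×9.89 + 0.165×12.2 + 0.31×5.8) / (1 + 0.338×2.04 + 0.07×9.96 + 0.165×9.22 + 0.31×10.2) = 7.038/7.07 = 0.9955 J/s.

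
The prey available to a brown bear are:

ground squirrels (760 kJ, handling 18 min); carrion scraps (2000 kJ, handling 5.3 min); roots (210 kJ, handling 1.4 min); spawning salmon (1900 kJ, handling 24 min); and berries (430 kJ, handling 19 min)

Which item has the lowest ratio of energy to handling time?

Profitability E/h (kJ/min): ground squirrels = 760/18 = 42.2, carrion scraps = 2000/5.3 = 377, roots = 210/1.4 = 150, spawning salmon = 1900/24 = 79.2, berries = 430/19 = 22.6.
Ranked: carrion scraps > roots > spawning salmon > ground squirrels > berries.

berries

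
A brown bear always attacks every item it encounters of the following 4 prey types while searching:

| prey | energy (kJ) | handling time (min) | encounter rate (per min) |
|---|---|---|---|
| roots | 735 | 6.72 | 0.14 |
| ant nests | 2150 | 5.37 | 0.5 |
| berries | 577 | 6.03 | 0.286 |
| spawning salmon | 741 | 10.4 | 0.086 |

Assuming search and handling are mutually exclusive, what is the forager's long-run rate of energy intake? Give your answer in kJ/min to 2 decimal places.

194.16 kJ/min

R = Σλ_iE_i / (1 + Σλ_ih_i)
Numerator: 0.14×735 + 0.5×2150 + 0.286×577 + 0.086×741 = 1407
Denominator: 1 + 0.14×6.72 + 0.5×5.37 + 0.286×6.03 + 0.086×10.4 = 7.245
R = 1407/7.245 = 194.2 kJ/min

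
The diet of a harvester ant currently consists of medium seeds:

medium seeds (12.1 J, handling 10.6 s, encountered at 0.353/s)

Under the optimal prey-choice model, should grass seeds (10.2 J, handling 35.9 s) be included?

Current rate: (0.353×12.1)/(1 + 0.353×10.6) = 0.9008 J/s.
grass seeds: E/h = 10.2/35.9 = 0.2841 J/s.
0.2841 < 0.9008, so adding grass seeds would lower the average — exclude it.

No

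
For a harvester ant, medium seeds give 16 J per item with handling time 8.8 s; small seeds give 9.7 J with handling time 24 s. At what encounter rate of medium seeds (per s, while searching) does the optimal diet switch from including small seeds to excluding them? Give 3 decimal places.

0.032 per s

Drop small seeds once their profitability E₂/h₂ falls below the rate achievable on medium seeds alone: E₂/h₂ = λE₁/(1 + λh₁).
Solve for λ: λE₁h₂ = E₂(1 + λh₁) → λ(E₁h₂ − E₂h₁) = E₂ → λ = E₂/(E₁h₂ − E₂h₁).
λ = 9.7/(16×24 − 9.7×8.8) = 9.7/298.6 = 0.03248 per s.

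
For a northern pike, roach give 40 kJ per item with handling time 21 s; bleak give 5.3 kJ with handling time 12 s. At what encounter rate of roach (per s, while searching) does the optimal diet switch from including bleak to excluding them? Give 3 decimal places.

0.014 per s

Drop bleak once their profitability E₂/h₂ falls below the rate achievable on roach alone: E₂/h₂ = λE₁/(1 + λh₁).
Solve for λ: λE₁h₂ = E₂(1 + λh₁) → λ(E₁h₂ − E₂h₁) = E₂ → λ = E₂/(E₁h₂ − E₂h₁).
λ = 5.3/(40×12 − 5.3×21) = 5.3/368.7 = 0.01437 per s.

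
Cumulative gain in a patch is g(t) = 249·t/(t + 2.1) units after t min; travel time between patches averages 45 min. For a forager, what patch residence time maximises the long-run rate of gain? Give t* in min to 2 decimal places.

9.72 min

Maximise g(t)/(T+t): set derivative to zero → g'(t)(T+t) = g(t).
g'(t) = 249·2.1/(t + 2.1)². Setting 249·2.1/(t+2.1)² = 249t/[(t+2.1)(45+t)] gives 2.1(45+t) = t(t+2.1), so t² = 2.1×45 = 94.5.
t* = √94.5 = 9.721 min.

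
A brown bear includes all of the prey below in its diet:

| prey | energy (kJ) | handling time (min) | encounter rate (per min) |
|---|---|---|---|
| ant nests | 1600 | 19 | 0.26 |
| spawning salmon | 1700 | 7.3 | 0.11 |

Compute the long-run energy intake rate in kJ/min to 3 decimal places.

R = Σλ_iE_i / (1 + Σλ_ih_i)
Numerator: 0.26×1600 + 0.11×1700 = 603
Denominator: 1 + 0.26×19 + 0.11×7.3 = 6.743
R = 603/6.743 = 89.43 kJ/min

89.426 kJ/min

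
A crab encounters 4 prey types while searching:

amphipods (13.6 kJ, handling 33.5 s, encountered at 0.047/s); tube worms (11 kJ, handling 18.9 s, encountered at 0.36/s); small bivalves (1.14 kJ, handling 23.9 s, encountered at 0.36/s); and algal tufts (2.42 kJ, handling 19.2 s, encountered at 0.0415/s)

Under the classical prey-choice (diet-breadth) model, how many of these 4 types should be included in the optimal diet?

1

Rank by E/h (kJ/s): tube worms 0.582, amphipods 0.406, algal tufts 0.126, small bivalves 0.0477. Include each in turn until the next type's E/h falls below the running intake rate.
Rate on top 1: 0.5074. amphipods: 0.406 < 0.5074 → exclude; stop.
Optimal diet: tube worms — 1 of 4 types.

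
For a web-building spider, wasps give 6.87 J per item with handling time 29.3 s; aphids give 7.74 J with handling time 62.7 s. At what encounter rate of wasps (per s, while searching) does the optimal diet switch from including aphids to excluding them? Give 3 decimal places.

0.038 per s

Drop aphids once their profitability E₂/h₂ falls below the rate achievable on wasps alone: E₂/h₂ = λE₁/(1 + λh₁).
Solve for λ: λE₁h₂ = E₂(1 + λh₁) → λ(E₁h₂ − E₂h₁) = E₂ → λ = E₂/(E₁h₂ − E₂h₁).
λ = 7.74/(6.87×62.7 − 7.74×29.3) = 7.74/204 = 0.03795 per s.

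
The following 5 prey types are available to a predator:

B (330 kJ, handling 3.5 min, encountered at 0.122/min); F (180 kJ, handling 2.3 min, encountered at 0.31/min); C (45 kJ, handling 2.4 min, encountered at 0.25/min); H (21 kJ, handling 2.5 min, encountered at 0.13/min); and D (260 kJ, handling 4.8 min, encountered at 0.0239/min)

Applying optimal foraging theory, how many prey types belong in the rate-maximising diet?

3

Profitabilities (E/h, kJ/min): B 94.3, F 78.3, D 54.2, C 18.8, H 8.4. Add prey in this order while the next type's profitability exceeds the intake rate on those already taken.
Rate on top 1: 28.21. F: 78.3 > 28.21 → include.
Rate on top 2: 44.89. D: 54.2 > 44.89 → include.
Rate on top 3: 45.36. C: 18.8 < 45.36 → exclude; stop.
Optimal diet: B, F, D — 3 of 5 types.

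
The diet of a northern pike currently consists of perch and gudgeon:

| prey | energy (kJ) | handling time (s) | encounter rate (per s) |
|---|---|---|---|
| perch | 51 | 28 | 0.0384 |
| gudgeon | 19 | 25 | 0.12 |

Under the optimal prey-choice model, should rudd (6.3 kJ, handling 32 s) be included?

Intake rate on the current diet: R = (0.0384×51 + 0.12×19) / (1 + 0.0384×28 + 0.12×25) = 4.238/5.075 = 0.8351 kJ/s.
Profitability of rudd: 6.3/32 = 0.1969 kJ/s.
Since 0.1969 < R, time spent handling rudd is better spent searching.

No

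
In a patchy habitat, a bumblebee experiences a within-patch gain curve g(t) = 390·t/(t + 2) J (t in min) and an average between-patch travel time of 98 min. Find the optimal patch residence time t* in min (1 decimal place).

14.0 min

By the marginal value theorem, leave when the instantaneous gain rate g'(t) equals the habitat-wide average g(t)/(T + t).
g'(t) = 390·2/(t + 2)². Setting 390·2/(t+2)² = 390t/[(t+2)(98+t)] gives 2(98+t) = t(t+2), so t² = 2×98 = 196.
t* = √196 = 14 min.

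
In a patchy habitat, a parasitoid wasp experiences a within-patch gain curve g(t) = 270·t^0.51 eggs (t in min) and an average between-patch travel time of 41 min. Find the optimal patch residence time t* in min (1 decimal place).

42.7 min

Optimal t* satisfies g'(t*) = g(t*)/(T + t*).
g'(t) = 0.51·270·t^-0.49. Setting 0.51·270·t^-0.49 = 270·t^0.51/(41+t) gives 0.51(41+t) = t, so 0.49·t = 0.51×41.
t* = 0.51×41/0.49 = 42.67 min.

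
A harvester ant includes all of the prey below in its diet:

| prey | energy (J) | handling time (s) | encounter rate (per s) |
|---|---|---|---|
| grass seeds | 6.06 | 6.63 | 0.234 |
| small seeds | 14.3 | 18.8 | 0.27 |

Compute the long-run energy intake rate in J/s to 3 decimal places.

0.692 J/s

R = (0.234×6.06 + 0.27×14.3) / (1 + 0.234×6.63 + 0.27×18.8) = 5.279/7.627 = 0.6921 J/s.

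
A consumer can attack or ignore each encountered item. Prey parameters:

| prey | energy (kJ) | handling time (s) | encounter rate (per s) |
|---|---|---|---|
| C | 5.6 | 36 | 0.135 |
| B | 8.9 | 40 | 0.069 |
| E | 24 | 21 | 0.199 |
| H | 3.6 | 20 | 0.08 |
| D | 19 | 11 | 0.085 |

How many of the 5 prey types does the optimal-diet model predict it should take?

2

Profitabilities (E/h, kJ/s): D 1.73, E 1.14, B 0.223, H 0.18, C 0.156. Add prey in this order while the next type's profitability exceeds the intake rate on those already taken.
Rate on top 1: 0.8346. E: 1.14 > 0.8346 → include.
Rate on top 2: 1.045. B: 0.223 < 1.045 → exclude; stop.
Optimal diet: D, E — 2 of 5 types.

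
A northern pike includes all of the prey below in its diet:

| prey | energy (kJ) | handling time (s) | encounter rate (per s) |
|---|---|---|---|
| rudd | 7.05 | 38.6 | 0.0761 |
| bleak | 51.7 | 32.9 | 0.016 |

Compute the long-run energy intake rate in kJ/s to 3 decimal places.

R = (0.0761×7.05 + 0.016×51.7) / (1 + 0.0761×38.6 + 0.016×32.9) = 1.364/4.464 = 0.3055 kJ/s.

0.305 kJ/s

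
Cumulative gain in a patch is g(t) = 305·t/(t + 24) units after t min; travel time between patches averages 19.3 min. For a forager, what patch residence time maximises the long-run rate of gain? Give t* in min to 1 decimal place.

21.5 min

By the marginal value theorem, leave when the instantaneous gain rate g'(t) equals the habitat-wide average g(t)/(T + t).
g'(t) = 305·24/(t + 24)². Setting 305·24/(t+24)² = 305t/[(t+24)(19.3+t)] gives 24(19.3+t) = t(t+24), so t² = 24×19.3 = 463.2.
t* = √463.2 = 21.52 min.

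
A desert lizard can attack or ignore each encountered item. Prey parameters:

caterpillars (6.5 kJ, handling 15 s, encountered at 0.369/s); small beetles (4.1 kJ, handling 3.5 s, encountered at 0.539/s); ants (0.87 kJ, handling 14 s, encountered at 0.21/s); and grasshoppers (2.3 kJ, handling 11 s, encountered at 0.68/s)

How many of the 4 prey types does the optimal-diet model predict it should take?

E/h in descending order: small beetles 1.17, caterpillars 0.433, grasshoppers 0.209, ants 0.0621 kJ/s. The optimal diet is the largest prefix of this list for which every included type satisfies E_i/h_i > R on the types above it.
Rate on top 1: 0.7656. caterpillars: 0.433 < 0.7656 → exclude; stop.
Optimal diet: small beetles — 1 of 4 types.

1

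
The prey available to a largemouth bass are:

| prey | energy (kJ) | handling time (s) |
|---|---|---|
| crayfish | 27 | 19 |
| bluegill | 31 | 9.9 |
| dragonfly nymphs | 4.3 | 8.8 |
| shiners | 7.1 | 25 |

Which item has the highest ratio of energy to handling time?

Profitability E/h (kJ/s): crayfish = 27/19 = 1.42, bluegill = 31/9.9 = 3.13, dragonfly nymphs = 4.3/8.8 = 0.489, shiners = 7.1/25 = 0.284.
Ranked: bluegill > crayfish > dragonfly nymphs > shiners.

bluegill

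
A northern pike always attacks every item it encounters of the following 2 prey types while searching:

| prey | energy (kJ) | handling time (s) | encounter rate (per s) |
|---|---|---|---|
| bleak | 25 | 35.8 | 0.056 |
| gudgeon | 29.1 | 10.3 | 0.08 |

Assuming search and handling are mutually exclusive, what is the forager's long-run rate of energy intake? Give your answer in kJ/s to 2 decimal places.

0.97 kJ/s

Energy encountered per unit search time: 0.056×25 + 0.08×29.1 = 3.728 kJ/s.
Handling time per unit search time: 0.056×35.8 + 0.08×10.3 = 2.829.
Rate = 3.728/(1 + 2.829) = 0.9737 kJ/s.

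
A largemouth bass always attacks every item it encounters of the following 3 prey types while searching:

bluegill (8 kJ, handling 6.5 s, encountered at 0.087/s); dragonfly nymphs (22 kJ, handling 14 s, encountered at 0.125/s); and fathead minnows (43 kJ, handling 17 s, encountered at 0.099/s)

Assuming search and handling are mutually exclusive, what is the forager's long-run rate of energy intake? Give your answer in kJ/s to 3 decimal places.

1.541 kJ/s

R = Σλ_iE_i / (1 + Σλ_ih_i)
Numerator: 0.087×8 + 0.125×22 + 0.099×43 = 7.703
Denominator: 1 + 0.087×6.5 + 0.125×14 + 0.099×17 = 4.998
R = 7.703/4.998 = 1.541 kJ/s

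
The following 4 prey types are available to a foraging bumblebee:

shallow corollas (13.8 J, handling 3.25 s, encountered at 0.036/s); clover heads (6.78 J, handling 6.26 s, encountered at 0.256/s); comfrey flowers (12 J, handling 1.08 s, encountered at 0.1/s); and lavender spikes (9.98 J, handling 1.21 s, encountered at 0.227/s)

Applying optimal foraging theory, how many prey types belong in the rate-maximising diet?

3

E/h in descending order: comfrey flowers 11.1, lavender spikes 8.25, shallow corollas 4.25, clover heads 1.08 J/s. The optimal diet is the largest prefix of this list for which every included type satisfies E_i/h_i > R on the types above it.
Rate on top 1: 1.083. lavender spikes: 8.25 > 1.083 → include.
Rate on top 2: 2.506. shallow corollas: 4.25 > 2.506 → include.
Rate on top 3: 2.642. clover heads: 1.08 < 2.642 → exclude; stop.
Optimal diet: comfrey flowers, lavender spikes, shallow corollas — 3 of 4 types.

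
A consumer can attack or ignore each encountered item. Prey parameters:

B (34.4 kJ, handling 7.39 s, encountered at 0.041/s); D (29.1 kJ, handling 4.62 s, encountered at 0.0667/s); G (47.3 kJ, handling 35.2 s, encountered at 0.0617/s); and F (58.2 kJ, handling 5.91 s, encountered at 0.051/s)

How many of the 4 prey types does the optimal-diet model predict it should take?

3

Profitabilities (E/h, kJ/s): F 9.85, D 6.3, B 4.65, G 1.34. Add prey in this order while the next type's profitability exceeds the intake rate on those already taken.
Rate on top 1: 2.281. D: 6.3 > 2.281 → include.
Rate on top 2: 3.05. B: 4.65 > 3.05 → include.
Rate on top 3: 3.304. G: 1.34 < 3.304 → exclude; stop.
Optimal diet: F, D, B — 3 of 4 types.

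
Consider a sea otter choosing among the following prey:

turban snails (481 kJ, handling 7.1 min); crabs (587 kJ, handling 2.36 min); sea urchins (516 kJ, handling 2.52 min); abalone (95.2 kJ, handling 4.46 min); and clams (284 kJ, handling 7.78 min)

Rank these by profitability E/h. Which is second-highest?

sea urchins

Profitability E/h (kJ/min): turban snails = 481/7.1 = 67.7, crabs = 587/2.36 = 249, sea urchins = 516/2.52 = 205, abalone = 95.2/4.46 = 21.3, clams = 284/7.78 = 36.5.
Ranked: crabs > sea urchins > turban snails > clams > abalone.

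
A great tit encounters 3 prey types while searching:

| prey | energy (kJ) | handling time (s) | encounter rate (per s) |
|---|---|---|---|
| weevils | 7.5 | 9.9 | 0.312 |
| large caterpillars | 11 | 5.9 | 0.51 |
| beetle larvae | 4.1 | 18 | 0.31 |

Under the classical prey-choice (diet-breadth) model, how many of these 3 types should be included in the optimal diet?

1

E/h in descending order: large caterpillars 1.86, weevils 0.758, beetle larvae 0.228 kJ/s. The optimal diet is the largest prefix of this list for which every included type satisfies E_i/h_i > R on the types above it.
Rate on top 1: 1.399. weevils: 0.758 < 1.399 → exclude; stop.
Optimal diet: large caterpillars — 1 of 3 types.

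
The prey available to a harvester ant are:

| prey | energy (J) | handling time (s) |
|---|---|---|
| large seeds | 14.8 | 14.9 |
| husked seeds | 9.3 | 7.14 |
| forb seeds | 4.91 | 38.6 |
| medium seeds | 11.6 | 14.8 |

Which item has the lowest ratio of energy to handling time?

Profitability E/h (J/s): large seeds = 14.8/14.9 = 0.993, husked seeds = 9.3/7.14 = 1.3, forb seeds = 4.91/38.6 = 0.127, medium seeds = 11.6/14.8 = 0.784.
Ranked: husked seeds > large seeds > medium seeds > forb seeds.

forb seeds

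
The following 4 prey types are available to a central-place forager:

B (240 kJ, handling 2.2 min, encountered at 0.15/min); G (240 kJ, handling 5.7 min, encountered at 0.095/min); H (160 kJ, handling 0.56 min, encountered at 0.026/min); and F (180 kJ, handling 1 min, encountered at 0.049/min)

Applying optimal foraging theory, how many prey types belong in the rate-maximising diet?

Profitabilities (E/h, kJ/min): H 286, F 180, B 109, G 42.1. Add prey in this order while the next type's profitability exceeds the intake rate on those already taken.
Rate on top 1: 4.1. F: 180 > 4.1 → include.
Rate on top 2: 12.2. B: 109 > 12.2 → include.
Rate on top 3: 35.15. G: 42.1 > 35.15 → include.
Optimal diet: H, F, B, G — 4 of 4 types.

4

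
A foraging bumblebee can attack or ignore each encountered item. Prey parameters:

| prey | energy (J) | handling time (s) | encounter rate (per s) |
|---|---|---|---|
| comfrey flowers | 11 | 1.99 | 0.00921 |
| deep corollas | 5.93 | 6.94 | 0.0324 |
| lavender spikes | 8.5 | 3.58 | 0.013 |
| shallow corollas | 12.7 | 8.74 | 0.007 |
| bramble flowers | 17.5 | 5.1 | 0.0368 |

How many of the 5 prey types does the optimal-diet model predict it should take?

E/h in descending order: comfrey flowers 5.53, bramble flowers 3.43, lavender spikes 2.37, shallow corollas 1.45, deep corollas 0.854 J/s. The optimal diet is the largest prefix of this list for which every included type satisfies E_i/h_i > R on the types above it.
Rate on top 1: 0.09949. bramble flowers: 3.43 > 0.09949 → include.
Rate on top 2: 0.618. lavender spikes: 2.37 > 0.618 → include.
Rate on top 3: 0.6833. shallow corollas: 1.45 > 0.6833 → include.
Rate on top 4: 0.7191. deep corollas: 0.854 > 0.7191 → include.
Optimal diet: comfrey flowers, bramble flowers, lavender spikes, shallow corollas, deep corollas — 5 of 5 types.

5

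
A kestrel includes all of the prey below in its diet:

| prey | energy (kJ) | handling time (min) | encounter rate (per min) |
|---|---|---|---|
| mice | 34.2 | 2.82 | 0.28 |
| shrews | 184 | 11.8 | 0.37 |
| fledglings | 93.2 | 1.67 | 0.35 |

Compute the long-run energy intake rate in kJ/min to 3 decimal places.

Energy encountered per unit search time: 0.28×34.2 + 0.37×184 + 0.35×93.2 = 110.3 kJ/min.
Handling time per unit search time: 0.28×2.82 + 0.37×11.8 + 0.35×1.67 = 5.74.
Rate = 110.3/(1 + 5.74) = 16.36 kJ/min.

16.361 kJ/min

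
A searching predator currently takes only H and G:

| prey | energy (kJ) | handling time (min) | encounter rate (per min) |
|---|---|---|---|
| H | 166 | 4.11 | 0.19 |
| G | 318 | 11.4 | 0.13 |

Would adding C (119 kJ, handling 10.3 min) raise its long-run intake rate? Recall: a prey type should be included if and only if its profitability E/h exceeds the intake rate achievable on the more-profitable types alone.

On H and G alone, R = ΣλE/(1+Σλh) = 72.88/3.263 = 22.34 kJ/min.
Profitability of C: 119/10.3 = 11.55 kJ/min.
Since 11.55 < R, time spent handling C is better spent searching.

No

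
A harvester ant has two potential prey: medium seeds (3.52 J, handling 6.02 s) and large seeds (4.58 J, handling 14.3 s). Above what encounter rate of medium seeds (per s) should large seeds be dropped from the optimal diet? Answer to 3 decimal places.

At the threshold, the rate on medium seeds alone equals the profitability of large seeds: λ·3.52/(1 + λ·6.02) = 4.58/14.3 = 0.3203.
Rearranging, λ(3.52 − 0.3203×6.02) = 0.3203, so λ = 0.3203/1.592 = 0.2012 per s.

0.201 per s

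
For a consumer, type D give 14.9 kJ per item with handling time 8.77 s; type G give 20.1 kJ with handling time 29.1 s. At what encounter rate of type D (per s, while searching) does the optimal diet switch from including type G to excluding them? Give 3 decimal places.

At the threshold, the rate on type D alone equals the profitability of type G: λ·14.9/(1 + λ·8.77) = 20.1/29.1 = 0.6907.
Rearranging, λ(14.9 − 0.6907×8.77) = 0.6907, so λ = 0.6907/8.842 = 0.07811 per s.

0.078 per s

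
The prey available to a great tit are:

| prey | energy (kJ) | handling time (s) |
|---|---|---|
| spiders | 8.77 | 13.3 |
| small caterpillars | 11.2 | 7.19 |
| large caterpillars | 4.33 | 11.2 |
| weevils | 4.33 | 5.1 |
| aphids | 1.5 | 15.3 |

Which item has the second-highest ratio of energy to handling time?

Profitability E/h (kJ/s): spiders = 8.77/13.3 = 0.659, small caterpillars = 11.2/7.19 = 1.56, large caterpillars = 4.33/11.2 = 0.387, weevils = 4.33/5.1 = 0.849, aphids = 1.5/15.3 = 0.098.
Ranked: small caterpillars > weevils > spiders > large caterpillars > aphids.

weevils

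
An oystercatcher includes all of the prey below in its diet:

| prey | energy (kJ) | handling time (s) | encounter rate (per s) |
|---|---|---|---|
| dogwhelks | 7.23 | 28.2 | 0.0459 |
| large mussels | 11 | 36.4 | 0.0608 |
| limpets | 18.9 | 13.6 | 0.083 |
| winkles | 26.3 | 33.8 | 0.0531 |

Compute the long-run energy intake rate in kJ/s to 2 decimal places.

0.53 kJ/s

Energy encountered per unit search time: 0.0459×7.23 + 0.0608×11 + 0.083×18.9 + 0.0531×26.3 = 3.966 kJ/s.
Handling time per unit search time: 0.0459×28.2 + 0.0608×36.4 + 0.083×13.6 + 0.0531×33.8 = 6.431.
Rate = 3.966/(1 + 6.431) = 0.5337 kJ/s.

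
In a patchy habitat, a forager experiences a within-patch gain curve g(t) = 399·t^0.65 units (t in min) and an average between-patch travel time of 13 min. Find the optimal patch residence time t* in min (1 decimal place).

24.1 min

Optimal t* satisfies g'(t*) = g(t*)/(T + t*).
g'(t) = 0.65·399·t^-0.35. Setting 0.65·399·t^-0.35 = 399·t^0.65/(13+t) gives 0.65(13+t) = t, so 0.35·t = 0.65×13.
t* = 0.65×13/0.35 = 24.14 min.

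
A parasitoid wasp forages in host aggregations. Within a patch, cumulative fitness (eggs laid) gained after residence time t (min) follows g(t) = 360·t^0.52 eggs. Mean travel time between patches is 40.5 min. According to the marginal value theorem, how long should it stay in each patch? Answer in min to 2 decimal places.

Optimal t* satisfies g'(t*) = g(t*)/(T + t*).
g'(t) = 0.52·360·t^-0.48. Setting 0.52·360·t^-0.48 = 360·t^0.52/(40.5+t) gives 0.52(40.5+t) = t, so 0.48·t = 0.52×40.5.
t* = 0.52×40.5/0.48 = 43.88 min.

43.88 min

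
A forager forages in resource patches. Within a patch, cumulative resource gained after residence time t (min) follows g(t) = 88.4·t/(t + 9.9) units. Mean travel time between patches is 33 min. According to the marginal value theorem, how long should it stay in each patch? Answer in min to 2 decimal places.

Optimal t* satisfies g'(t*) = g(t*)/(T + t*).
g'(t) = 88.4·9.9/(t + 9.9)². Setting 88.4·9.9/(t+9.9)² = 88.4t/[(t+9.9)(33+t)] gives 9.9(33+t) = t(t+9.9), so t² = 9.9×33 = 326.7.
t* = √326.7 = 18.07 min.

18.07 min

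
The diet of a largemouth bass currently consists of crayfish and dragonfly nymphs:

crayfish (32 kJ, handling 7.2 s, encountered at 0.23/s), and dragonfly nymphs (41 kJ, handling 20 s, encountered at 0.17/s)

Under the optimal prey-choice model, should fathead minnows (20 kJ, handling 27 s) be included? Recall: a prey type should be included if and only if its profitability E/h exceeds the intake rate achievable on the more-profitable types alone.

No

Current rate: (0.23×32 + 0.17×41)/(1 + 0.23×7.2 + 0.17×20) = 2.366 kJ/s.
fathead minnows: E/h = 20/27 = 0.7407 kJ/s.
0.7407 < 2.366, so adding fathead minnows would lower the average — exclude it.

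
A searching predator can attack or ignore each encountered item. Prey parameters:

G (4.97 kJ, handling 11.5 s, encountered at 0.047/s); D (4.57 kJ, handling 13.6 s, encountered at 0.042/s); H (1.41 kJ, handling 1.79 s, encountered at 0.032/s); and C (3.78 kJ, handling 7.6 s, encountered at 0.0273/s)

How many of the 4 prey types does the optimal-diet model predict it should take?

E/h in descending order: H 0.788, C 0.497, G 0.432, D 0.336 kJ/s. The optimal diet is the largest prefix of this list for which every included type satisfies E_i/h_i > R on the types above it.
Rate on top 1: 0.04268. C: 0.497 > 0.04268 → include.
Rate on top 2: 0.1173. G: 0.432 > 0.1173 → include.
Rate on top 3: 0.2116. D: 0.336 > 0.2116 → include.
Optimal diet: H, C, G, D — 4 of 4 types.

4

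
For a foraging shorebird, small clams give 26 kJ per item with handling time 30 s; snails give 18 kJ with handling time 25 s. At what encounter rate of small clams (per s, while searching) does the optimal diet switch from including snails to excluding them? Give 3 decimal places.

0.164 per s

The zero-one rule: include snails iff E₂/h₂ > λE₁/(1+λh₁). Equality gives the switch point.
λE₁h₂ = E₂ + λE₂h₁ ⇒ λ = E₂/(E₁h₂ − E₂h₁) = 18/(650 − 540) = 0.1636 per s.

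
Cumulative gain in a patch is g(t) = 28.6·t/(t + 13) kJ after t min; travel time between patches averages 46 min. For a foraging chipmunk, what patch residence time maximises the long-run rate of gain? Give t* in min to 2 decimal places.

Optimal t* satisfies g'(t*) = g(t*)/(T + t*).
g'(t) = 28.6·13/(t + 13)². Setting 28.6·13/(t+13)² = 28.6t/[(t+13)(46+t)] gives 13(46+t) = t(t+13), so t² = 13×46 = 598.
t* = √598 = 24.45 min.

24.45 min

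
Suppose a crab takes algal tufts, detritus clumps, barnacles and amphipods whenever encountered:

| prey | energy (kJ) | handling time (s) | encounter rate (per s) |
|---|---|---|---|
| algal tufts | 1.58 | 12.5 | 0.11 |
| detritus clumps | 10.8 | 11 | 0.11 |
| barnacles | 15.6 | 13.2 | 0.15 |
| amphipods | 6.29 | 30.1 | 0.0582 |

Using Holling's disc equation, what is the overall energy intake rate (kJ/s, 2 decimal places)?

0.56 kJ/s

Energy encountered per unit search time: 0.11×1.58 + 0.11×10.8 + 0.15×15.6 + 0.0582×6.29 = 4.068 kJ/s.
Handling time per unit search time: 0.11×12.5 + 0.11×11 + 0.15×13.2 + 0.0582×30.1 = 6.317.
Rate = 4.068/(1 + 6.317) = 0.556 kJ/s.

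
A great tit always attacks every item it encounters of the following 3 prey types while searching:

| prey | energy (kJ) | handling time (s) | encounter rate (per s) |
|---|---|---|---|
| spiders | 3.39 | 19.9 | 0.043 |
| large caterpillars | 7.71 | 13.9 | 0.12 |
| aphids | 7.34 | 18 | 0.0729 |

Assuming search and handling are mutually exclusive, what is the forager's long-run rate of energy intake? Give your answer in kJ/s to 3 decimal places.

Energy encountered per unit search time: 0.043×3.39 + 0.12×7.71 + 0.0729×7.34 = 1.606 kJ/s.
Handling time per unit search time: 0.043×19.9 + 0.12×13.9 + 0.0729×18 = 3.836.
Rate = 1.606/(1 + 3.836) = 0.3321 kJ/s.

0.332 kJ/s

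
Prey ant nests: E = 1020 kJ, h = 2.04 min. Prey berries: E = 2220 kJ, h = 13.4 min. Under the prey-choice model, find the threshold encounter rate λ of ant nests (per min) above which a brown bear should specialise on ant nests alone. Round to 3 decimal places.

The zero-one rule: include berries iff E₂/h₂ > λE₁/(1+λh₁). Equality gives the switch point.
λE₁h₂ = E₂ + λE₂h₁ ⇒ λ = E₂/(E₁h₂ − E₂h₁) = 2220/(1.367e+04 − 4529) = 0.2429 per min.

0.243 per min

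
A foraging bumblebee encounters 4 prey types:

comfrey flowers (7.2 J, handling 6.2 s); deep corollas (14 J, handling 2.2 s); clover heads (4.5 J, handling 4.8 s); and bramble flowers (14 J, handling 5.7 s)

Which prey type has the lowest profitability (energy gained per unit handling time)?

clover heads

In descending order of E/h:
deep corollas: 14/2.2 = 6.36 J/s
bramble flowers: 14/5.7 = 2.46 J/s
comfrey flowers: 7.2/6.2 = 1.16 J/s
clover heads: 4.5/4.8 = 0.938 J/s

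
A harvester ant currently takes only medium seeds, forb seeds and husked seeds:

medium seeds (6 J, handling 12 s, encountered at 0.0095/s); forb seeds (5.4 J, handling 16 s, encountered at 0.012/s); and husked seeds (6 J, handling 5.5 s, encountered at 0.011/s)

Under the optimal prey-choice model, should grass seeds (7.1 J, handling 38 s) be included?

Yes

Intake rate on the current diet: R = (0.0095×6 + 0.012×5.4 + 0.011×6) / (1 + 0.0095×12 + 0.012×16 + 0.011×5.5) = 0.1878/1.367 = 0.1374 J/s.
grass seeds: E/h = 7.1/38 = 0.1868 J/s.
Since 0.1868 > R, including grass seeds increases the long-run rate.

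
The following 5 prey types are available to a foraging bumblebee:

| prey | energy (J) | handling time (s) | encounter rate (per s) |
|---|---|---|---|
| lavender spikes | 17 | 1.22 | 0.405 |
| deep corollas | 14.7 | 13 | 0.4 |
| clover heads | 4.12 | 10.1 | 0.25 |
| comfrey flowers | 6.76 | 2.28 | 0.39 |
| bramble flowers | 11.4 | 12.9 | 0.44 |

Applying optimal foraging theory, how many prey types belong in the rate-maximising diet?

1

E/h in descending order: lavender spikes 13.9, comfrey flowers 2.96, deep corollas 1.13, bramble flowers 0.884, clover heads 0.408 J/s. The optimal diet is the largest prefix of this list for which every included type satisfies E_i/h_i > R on the types above it.
Rate on top 1: 4.608. comfrey flowers: 2.96 < 4.608 → exclude; stop.
Optimal diet: lavender spikes — 1 of 5 types.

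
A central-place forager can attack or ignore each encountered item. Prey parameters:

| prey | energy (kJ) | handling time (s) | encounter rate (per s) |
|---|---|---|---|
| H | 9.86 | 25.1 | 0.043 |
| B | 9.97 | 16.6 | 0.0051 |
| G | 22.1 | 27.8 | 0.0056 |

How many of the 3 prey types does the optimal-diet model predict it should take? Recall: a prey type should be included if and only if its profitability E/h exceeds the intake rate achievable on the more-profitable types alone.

3

Profitabilities (E/h, kJ/s): G 0.795, B 0.601, H 0.393. Add prey in this order while the next type's profitability exceeds the intake rate on those already taken.
Rate on top 1: 0.1071. B: 0.601 > 0.1071 → include.
Rate on top 2: 0.1408. H: 0.393 > 0.1408 → include.
Optimal diet: G, B, H — 3 of 3 types.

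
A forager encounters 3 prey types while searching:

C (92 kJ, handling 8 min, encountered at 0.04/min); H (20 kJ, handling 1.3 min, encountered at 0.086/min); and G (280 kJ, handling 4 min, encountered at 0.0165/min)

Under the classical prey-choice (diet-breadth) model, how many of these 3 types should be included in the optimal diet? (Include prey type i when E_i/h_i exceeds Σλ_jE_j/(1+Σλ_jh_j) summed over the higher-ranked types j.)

E/h in descending order: G 70, H 15.4, C 11.5 kJ/min. The optimal diet is the largest prefix of this list for which every included type satisfies E_i/h_i > R on the types above it.
Rate on top 1: 4.334. H: 15.4 > 4.334 → include.
Rate on top 2: 5.383. C: 11.5 > 5.383 → include.
Optimal diet: G, H, C — 3 of 3 types.

3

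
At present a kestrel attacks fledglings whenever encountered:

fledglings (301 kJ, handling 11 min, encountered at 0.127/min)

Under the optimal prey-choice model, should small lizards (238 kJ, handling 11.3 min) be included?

Yes

On fledglings alone, R = ΣλE/(1+Σλh) = 38.23/2.397 = 15.95 kJ/min.
small lizards: E/h = 238/11.3 = 21.06 kJ/min.
Since 21.06 > R, including small lizards increases the long-run rate.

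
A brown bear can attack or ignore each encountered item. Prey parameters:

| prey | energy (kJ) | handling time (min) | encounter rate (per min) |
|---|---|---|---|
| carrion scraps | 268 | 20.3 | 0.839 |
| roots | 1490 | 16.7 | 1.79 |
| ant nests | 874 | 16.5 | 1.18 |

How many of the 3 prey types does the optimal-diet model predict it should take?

1

E/h in descending order: roots 89.2, ant nests 53, carrion scraps 13.2 kJ/min. The optimal diet is the largest prefix of this list for which every included type satisfies E_i/h_i > R on the types above it.
Rate on top 1: 86.33. ant nests: 53 < 86.33 → exclude; stop.
Optimal diet: roots — 1 of 3 types.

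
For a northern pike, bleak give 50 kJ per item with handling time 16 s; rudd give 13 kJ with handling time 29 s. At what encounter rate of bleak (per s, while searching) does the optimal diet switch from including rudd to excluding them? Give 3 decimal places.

The zero-one rule: include rudd iff E₂/h₂ > λE₁/(1+λh₁). Equality gives the switch point.
λE₁h₂ = E₂ + λE₂h₁ ⇒ λ = E₂/(E₁h₂ − E₂h₁) = 13/(1450 − 208) = 0.01047 per s.

0.010 per s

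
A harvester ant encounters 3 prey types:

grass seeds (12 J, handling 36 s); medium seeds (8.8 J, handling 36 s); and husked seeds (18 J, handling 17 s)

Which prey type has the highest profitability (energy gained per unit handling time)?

husked seeds

Profitability E/h (J/s): grass seeds = 12/36 = 0.333, medium seeds = 8.8/36 = 0.244, husked seeds = 18/17 = 1.06.
Ranked: husked seeds > grass seeds > medium seeds.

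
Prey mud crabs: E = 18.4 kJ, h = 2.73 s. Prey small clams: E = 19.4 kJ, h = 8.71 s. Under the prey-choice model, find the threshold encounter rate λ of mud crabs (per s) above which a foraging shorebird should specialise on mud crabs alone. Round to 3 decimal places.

Drop small clams once their profitability E₂/h₂ falls below the rate achievable on mud crabs alone: E₂/h₂ = λE₁/(1 + λh₁).
Solve for λ: λE₁h₂ = E₂(1 + λh₁) → λ(E₁h₂ − E₂h₁) = E₂ → λ = E₂/(E₁h₂ − E₂h₁).
λ = 19.4/(18.4×8.71 − 19.4×2.73) = 19.4/107.3 = 0.1808 per s.

0.181 per s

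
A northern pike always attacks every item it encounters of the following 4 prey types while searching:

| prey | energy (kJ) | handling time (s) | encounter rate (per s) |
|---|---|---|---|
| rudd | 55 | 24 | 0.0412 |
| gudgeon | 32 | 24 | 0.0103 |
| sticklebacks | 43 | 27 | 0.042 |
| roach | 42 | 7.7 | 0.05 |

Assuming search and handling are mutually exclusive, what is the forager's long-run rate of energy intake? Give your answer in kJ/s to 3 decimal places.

1.731 kJ/s

R = Σλ_iE_i / (1 + Σλ_ih_i)
Numerator: 0.0412×55 + 0.0103×32 + 0.042×43 + 0.05×42 = 6.502
Denominator: 1 + 0.0412×24 + 0.0103×24 + 0.042×27 + 0.05×7.7 = 3.755
R = 6.502/3.755 = 1.731 kJ/s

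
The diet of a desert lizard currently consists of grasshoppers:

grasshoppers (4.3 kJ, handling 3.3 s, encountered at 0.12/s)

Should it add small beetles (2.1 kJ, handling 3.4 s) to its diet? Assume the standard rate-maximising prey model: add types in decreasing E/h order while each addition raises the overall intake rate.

Yes

On grasshoppers alone, R = ΣλE/(1+Σλh) = 0.516/1.396 = 0.3696 kJ/s.
small beetles: E/h = 2.1/3.4 = 0.6176 kJ/s.
Since 0.6176 > R, including small beetles increases the long-run rate.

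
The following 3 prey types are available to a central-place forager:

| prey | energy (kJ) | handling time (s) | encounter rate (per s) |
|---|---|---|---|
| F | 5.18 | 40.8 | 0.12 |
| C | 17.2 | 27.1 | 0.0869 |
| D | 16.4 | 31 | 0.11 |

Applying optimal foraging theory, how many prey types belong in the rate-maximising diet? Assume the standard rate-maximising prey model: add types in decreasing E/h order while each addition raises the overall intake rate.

Profitabilities (E/h, kJ/s): C 0.635, D 0.529, F 0.127. Add prey in this order while the next type's profitability exceeds the intake rate on those already taken.
Rate on top 1: 0.4455. D: 0.529 > 0.4455 → include.
Rate on top 2: 0.4876. F: 0.127 < 0.4876 → exclude; stop.
Optimal diet: C, D — 2 of 3 types.

2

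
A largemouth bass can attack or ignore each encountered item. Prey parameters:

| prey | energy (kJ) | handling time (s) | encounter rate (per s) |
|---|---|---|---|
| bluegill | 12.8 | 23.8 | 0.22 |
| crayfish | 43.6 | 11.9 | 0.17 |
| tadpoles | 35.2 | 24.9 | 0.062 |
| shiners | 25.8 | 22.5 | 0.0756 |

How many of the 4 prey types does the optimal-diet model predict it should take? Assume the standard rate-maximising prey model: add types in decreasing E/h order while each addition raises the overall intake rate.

E/h in descending order: crayfish 3.66, tadpoles 1.41, shiners 1.15, bluegill 0.538 kJ/s. The optimal diet is the largest prefix of this list for which every included type satisfies E_i/h_i > R on the types above it.
Rate on top 1: 2.452. tadpoles: 1.41 < 2.452 → exclude; stop.
Optimal diet: crayfish — 1 of 4 types.

1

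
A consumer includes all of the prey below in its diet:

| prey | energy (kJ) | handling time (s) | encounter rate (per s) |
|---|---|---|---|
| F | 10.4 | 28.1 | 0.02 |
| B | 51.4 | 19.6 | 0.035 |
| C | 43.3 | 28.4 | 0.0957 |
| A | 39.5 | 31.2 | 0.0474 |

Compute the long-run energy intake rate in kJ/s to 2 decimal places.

1.24 kJ/s

R = (0.02×10.4 + 0.035×51.4 + 0.0957×43.3 + 0.0474×39.5) / (1 + 0.02×28.1 + 0.035×19.6 + 0.0957×28.4 + 0.0474×31.2) = 8.023/6.445 = 1.245 kJ/s.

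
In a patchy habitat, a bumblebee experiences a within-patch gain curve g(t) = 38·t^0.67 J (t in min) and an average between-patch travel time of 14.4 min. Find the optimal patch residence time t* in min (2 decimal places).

By the marginal value theorem, leave when the instantaneous gain rate g'(t) equals the habitat-wide average g(t)/(T + t).
g'(t) = 0.67·38·t^-0.33. Setting 0.67·38·t^-0.33 = 38·t^0.67/(14.4+t) gives 0.67(14.4+t) = t, so 0.33·t = 0.67×14.4.
t* = 0.67×14.4/0.33 = 29.24 min.

29.24 min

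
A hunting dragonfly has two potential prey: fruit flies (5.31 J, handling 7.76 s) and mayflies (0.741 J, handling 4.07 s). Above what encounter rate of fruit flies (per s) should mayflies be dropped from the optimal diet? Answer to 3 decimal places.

The zero-one rule: include mayflies iff E₂/h₂ > λE₁/(1+λh₁). Equality gives the switch point.
λE₁h₂ = E₂ + λE₂h₁ ⇒ λ = E₂/(E₁h₂ − E₂h₁) = 0.741/(21.61 − 5.75) = 0.04672 per s.

0.047 per s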